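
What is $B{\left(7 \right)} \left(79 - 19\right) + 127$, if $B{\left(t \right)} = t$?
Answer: $547$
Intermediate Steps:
$B{\left(7 \right)} \left(79 - 19\right) + 127 = 7 \left(79 - 19\right) + 127 = 7 \cdot 60 + 127 = 420 + 127 = 547$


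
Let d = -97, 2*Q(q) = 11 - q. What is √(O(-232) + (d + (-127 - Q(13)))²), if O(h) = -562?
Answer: 9*√607 ≈ 221.74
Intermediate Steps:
Q(q) = 11/2 - q/2 (Q(q) = (11 - q)/2 = 11/2 - q/2)
√(O(-232) + (d + (-127 - Q(13)))²) = √(-562 + (-97 + (-127 - (11/2 - ½*13)))²) = √(-562 + (-97 + (-127 - (11/2 - 13/2)))²) = √(-562 + (-97 + (-127 - 1*(-1)))²) = √(-562 + (-97 + (-127 + 1))²) = √(-562 + (-97 - 126)²) = √(-562 + (-223)²) = √(-562 + 49729) = √49167 = 9*√607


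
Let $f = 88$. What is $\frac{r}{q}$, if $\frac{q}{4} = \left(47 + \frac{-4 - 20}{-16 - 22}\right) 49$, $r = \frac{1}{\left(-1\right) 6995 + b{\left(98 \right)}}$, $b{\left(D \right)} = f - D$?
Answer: $- \frac{19}{1242546900} \approx -1.5291 \cdot 10^{-8}$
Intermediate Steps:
$b{\left(D \right)} = 88 - D$
$r = - \frac{1}{7005}$ ($r = \frac{1}{\left(-1\right) 6995 + \left(88 - 98\right)} = \frac{1}{-6995 + \left(88 - 98\right)} = \frac{1}{-6995 - 10} = \frac{1}{-7005} = - \frac{1}{7005} \approx -0.00014276$)
$q = \frac{177380}{19}$ ($q = 4 \left(47 + \frac{-4 - 20}{-16 - 22}\right) 49 = 4 \left(47 - \frac{24}{-38}\right) 49 = 4 \left(47 - - \frac{12}{19}\right) 49 = 4 \left(47 + \frac{12}{19}\right) 49 = 4 \cdot \frac{905}{19} \cdot 49 = 4 \cdot \frac{44345}{19} = \frac{177380}{19} \approx 9335.8$)
$\frac{r}{q} = - \frac{1}{7005 \cdot \frac{177380}{19}} = \left(- \frac{1}{7005}\right) \frac{19}{177380} = - \frac{19}{1242546900}$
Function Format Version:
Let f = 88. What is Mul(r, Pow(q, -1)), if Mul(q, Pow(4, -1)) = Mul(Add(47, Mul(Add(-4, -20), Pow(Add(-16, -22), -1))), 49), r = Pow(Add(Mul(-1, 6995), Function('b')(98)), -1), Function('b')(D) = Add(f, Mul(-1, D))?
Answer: Rational(-19, 1242546900) ≈ -1.5291e-8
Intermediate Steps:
Function('b')(D) = Add(88, Mul(-1, D))
r = Rational(-1, 7005) (r = Pow(Add(Mul(-1, 6995), Add(88, Mul(-1, 98))), -1) = Pow(Add(-6995, Add(88, -98)), -1) = Pow(Add(-6995, -10), -1) = Pow(-7005, -1) = Rational(-1, 7005) ≈ -0.00014276)
q = Rational(177380, 19) (q = Mul(4, Mul(Add(47, Mul(Add(-4, -20), Pow(Add(-16, -22), -1))), 49)) = Mul(4, Mul(Add(47, Mul(-24, Pow(-38, -1))), 49)) = Mul(4, Mul(Add(47, Mul(-24, Rational(-1, 38))), 49)) = Mul(4, Mul(Add(47, Rational(12, 19)), 49)) = Mul(4, Mul(Rational(905, 19), 49)) = Mul(4, Rational(44345, 19)) = Rational(177380, 19) ≈ 9335.8)
Mul(r, Pow(q, -1)) = Mul(Rational(-1, 7005), Pow(Rational(177380, 19), -1)) = Mul(Rational(-1, 7005), Rational(19, 177380)) = Rational(-19, 1242546900)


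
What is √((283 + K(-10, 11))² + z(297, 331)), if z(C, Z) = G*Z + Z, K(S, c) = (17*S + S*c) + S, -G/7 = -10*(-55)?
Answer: I*√1273970 ≈ 1128.7*I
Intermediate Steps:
G = -3850 (G = -(-70)*(-55) = -7*550 = -3850)
K(S, c) = 18*S + S*c
z(C, Z) = -3849*Z (z(C, Z) = -3850*Z + Z = -3849*Z)
√((283 + K(-10, 11))² + z(297, 331)) = √((283 - 10*(18 + 11))² - 3849*331) = √((283 - 10*29)² - 1274019) = √((283 - 290)² - 1274019) = √((-7)² - 1274019) = √(49 - 1274019) = √(-1273970) = I*√1273970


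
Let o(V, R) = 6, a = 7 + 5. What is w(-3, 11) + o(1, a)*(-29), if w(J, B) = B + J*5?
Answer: -178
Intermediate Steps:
w(J, B) = B + 5*J
a = 12
w(-3, 11) + o(1, a)*(-29) = (11 + 5*(-3)) + 6*(-29) = (11 - 15) - 174 = -4 - 174 = -178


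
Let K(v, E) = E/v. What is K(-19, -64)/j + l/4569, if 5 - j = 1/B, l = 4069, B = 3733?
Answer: 316815179/202530063 ≈ 1.5643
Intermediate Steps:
j = 18664/3733 (j = 5 - 1/3733 = 18664/3733 ≈ 4.9997)
K(-19, -64)/j + l/4569 = (-64/(-19))/(18664/3733) + 4069/4569 = -64*(-1/19)*(3733/18664) + 4069*(1/4569) = (64/19)*(3733/18664) + 4069/4569 = 29864/44327 + 4069/4569 = 316815179/202530063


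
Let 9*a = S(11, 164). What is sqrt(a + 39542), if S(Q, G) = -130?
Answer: 2*sqrt(88937)/3 ≈ 198.82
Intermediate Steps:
a = -130/9 (a = (1/9)*(-130) = -130/9 ≈ -14.444)
sqrt(a + 39542) = sqrt(-130/9 + 39542) = sqrt(355748/9) = 2*sqrt(88937)/3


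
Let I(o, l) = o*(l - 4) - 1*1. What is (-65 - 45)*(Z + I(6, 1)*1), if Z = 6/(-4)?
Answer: 2255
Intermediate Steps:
I(o, l) = -1 + o*(-4 + l) (I(o, l) = o*(-4 + l) - 1 = -1 + o*(-4 + l))
Z = -3/2 (Z = 6*(-¼) = -3/2 ≈ -1.5000)
(-65 - 45)*(Z + I(6, 1)*1) = (-65 - 45)*(-3/2 + (-1 - 4*6 + 1*6)*1) = -110*(-3/2 + (-1 - 24 + 6)*1) = -110*(-3/2 - 19*1) = -110*(-3/2 - 19) = -110*(-41/2) = 2255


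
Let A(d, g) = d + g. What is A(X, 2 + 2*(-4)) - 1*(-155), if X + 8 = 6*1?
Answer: 147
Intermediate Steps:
X = -2 (X = -8 + 6*1 = -8 + 6 = -2)
A(X, 2 + 2*(-4)) - 1*(-155) = (-2 + (2 + 2*(-4))) - 1*(-155) = (-2 + (2 - 8)) + 155 = (-2 - 6) + 155 = -8 + 155 = 147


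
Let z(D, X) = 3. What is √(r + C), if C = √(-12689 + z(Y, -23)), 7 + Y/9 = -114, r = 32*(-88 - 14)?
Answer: √(-3264 + I*√12686) ≈ 0.9856 + 57.14*I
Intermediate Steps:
r = -3264 (r = 32*(-102) = -3264)
Y = -1089 (Y = -63 + 9*(-114) = -63 - 1026 = -1089)
C = I*√12686 (C = √(-12689 + 3) = √(-12686) = I*√12686 ≈ 112.63*I)
√(r + C) = √(-3264 + I*√12686)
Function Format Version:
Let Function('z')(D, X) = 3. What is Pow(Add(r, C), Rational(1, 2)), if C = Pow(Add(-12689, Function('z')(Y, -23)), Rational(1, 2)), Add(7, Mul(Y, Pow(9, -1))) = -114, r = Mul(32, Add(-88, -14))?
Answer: Pow(Add(-3264, Mul(I, Pow(12686, Rational(1, 2)))), Rational(1, 2)) ≈ Add(0.9856, Mul(57.140, I))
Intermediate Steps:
r = -3264 (r = Mul(32, -102) = -3264)
Y = -1089 (Y = Add(-63, Mul(9, -114)) = Add(-63, -1026) = -1089)
C = Mul(I, Pow(12686, Rational(1, 2))) (C = Pow(Add(-12689, 3), Rational(1, 2)) = Pow(-12686, Rational(1, 2)) = Mul(I, Pow(12686, Rational(1, 2))) ≈ Mul(112.63, I))
Pow(Add(r, C), Rational(1, 2)) = Pow(Add(-3264, Mul(I, Pow(12686, Rational(1, 2)))), Rational(1, 2))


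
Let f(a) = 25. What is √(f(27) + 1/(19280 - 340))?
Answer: √2242027235/9470 ≈ 5.0000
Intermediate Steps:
√(f(27) + 1/(19280 - 340)) = √(25 + 1/(19280 - 340)) = √(25 + 1/18940) = √(473501/18940) = √2242027235/9470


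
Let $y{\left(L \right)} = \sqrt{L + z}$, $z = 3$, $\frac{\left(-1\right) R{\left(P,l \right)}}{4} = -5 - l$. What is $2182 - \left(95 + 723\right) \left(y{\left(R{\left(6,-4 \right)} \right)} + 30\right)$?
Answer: $-22358 - 818 \sqrt{7} \approx -24522.0$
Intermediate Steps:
$R{\left(P,l \right)} = 20 + 4 l$ ($R{\left(P,l \right)} = - 4 \left(-5 - l\right) = 20 + 4 l$)
$y{\left(L \right)} = \sqrt{3 + L}$ ($y{\left(L \right)} = \sqrt{L + 3} = \sqrt{3 + L}$)
$2182 - \left(95 + 723\right) \left(y{\left(R{\left(6,-4 \right)} \right)} + 30\right) = 2182 - \left(95 + 723\right) \left(\sqrt{3 + \left(20 + 4 \left(-4\right)\right)} + 30\right) = 2182 - 818 \left(\sqrt{3 + \left(20 - 16\right)} + 30\right) = 2182 - 818 \left(\sqrt{3 + 4} + 30\right) = 2182 - 818 \left(\sqrt{7} + 30\right) = 2182 - 818 \left(30 + \sqrt{7}\right) = 2182 - \left(24540 + 818 \sqrt{7}\right) = -22358 - 818 \sqrt{7}$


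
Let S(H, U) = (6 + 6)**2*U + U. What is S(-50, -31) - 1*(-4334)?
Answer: -161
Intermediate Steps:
S(H, U) = 145*U (S(H, U) = 12**2*U + U = 144*U + U = 145*U)
S(-50, -31) - 1*(-4334) = 145*(-31) - 1*(-4334) = -4495 + 4334 = -161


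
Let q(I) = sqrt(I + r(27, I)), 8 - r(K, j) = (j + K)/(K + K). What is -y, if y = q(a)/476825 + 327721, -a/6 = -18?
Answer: -327721 - sqrt(454)/953650 ≈ -3.2772e+5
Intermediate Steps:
a = 108 (a = -6*(-18) = 108)
r(K, j) = 8 - (K + j)/(2*K) (r(K, j) = 8 - (j + K)/(K + K) = 8 - (K + j)/(2*K))
q(I) = sqrt(15/2 + 53*I/54) (q(I) = sqrt(I + (1/2)*(-I + 15*27)/27) = sqrt(I + (1/2)*(1/27)*(-I + 405)) = sqrt(I + (1/2)*(1/27)*(405 - I)) = sqrt(I + (15/2 - I/54)) = sqrt(15/2 + 53*I/54))
y = 327721 + sqrt(454)/953650 (y = (sqrt(2430 + 318*108)/18)/476825 + 327721 = (sqrt(2430 + 34344)/18)*(1/476825) + 327721 = (sqrt(36774)/18)*(1/476825) + 327721 = ((9*sqrt(454))/18)*(1/476825) + 327721 = (sqrt(454)/2)*(1/476825) + 327721 = sqrt(454)/953650 + 327721 = 327721 + sqrt(454)/953650 ≈ 3.2772e+5)
-y = -(327721 + sqrt(454)/953650) = -327721 - sqrt(454)/953650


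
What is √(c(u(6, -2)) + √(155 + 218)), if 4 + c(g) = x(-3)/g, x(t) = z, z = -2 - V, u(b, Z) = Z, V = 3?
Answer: √(-6 + 4*√373)/2 ≈ 4.2206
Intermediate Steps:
z = -5 (z = -2 - 1*3 = -2 - 3 = -5)
x(t) = -5
c(g) = -4 - 5/g
√(c(u(6, -2)) + √(155 + 218)) = √((-4 - 5/(-2)) + √(155 + 218)) = √((-4 - 5*(-½)) + √373) = √((-4 + 5/2) + √373) = √(-3/2 + √373)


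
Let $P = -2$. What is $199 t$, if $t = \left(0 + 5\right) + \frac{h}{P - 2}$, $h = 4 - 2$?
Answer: $\frac{1791}{2} \approx 895.5$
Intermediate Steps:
$h = 2$ ($h = 4 - 2 = 2$)
$t = \frac{9}{2}$ ($t = \left(0 + 5\right) + \frac{1}{-2 - 2} \cdot 2 = 5 + \frac{1}{-4} \cdot 2 = 5 - \frac{1}{2} = \frac{9}{2} \approx 4.5$)
$199 t = 199 \cdot \frac{9}{2} = \frac{1791}{2}$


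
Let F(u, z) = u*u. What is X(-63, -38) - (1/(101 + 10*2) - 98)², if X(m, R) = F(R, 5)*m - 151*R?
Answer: -1388499443/14641 ≈ -94836.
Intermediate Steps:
F(u, z) = u²
X(m, R) = -151*R + m*R² (X(m, R) = R²*m - 151*R = m*R² - 151*R = -151*R + m*R²)
X(-63, -38) - (1/(101 + 10*2) - 98)² = -38*(-151 - 38*(-63)) - (1/(101 + 10*2) - 98)² = -38*(-151 + 2394) - (1/(101 + 20) - 98)² = -38*2243 - (1/121 - 98)² = -85234 - (1/121 - 98)² = -85234 - (-11857/121)² = -85234 - 1*140588449/14641 = -85234 - 140588449/14641 = -1388499443/14641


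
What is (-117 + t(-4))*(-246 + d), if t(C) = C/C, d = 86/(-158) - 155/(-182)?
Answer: 204889002/7189 ≈ 28500.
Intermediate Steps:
d = 4419/14378 (d = 86*(-1/158) - 155*(-1/182) = -43/79 + 155/182 = 4419/14378 ≈ 0.30734)
t(C) = 1
(-117 + t(-4))*(-246 + d) = (-117 + 1)*(-246 + 4419/14378) = -116*(-3532569/14378) = 204889002/7189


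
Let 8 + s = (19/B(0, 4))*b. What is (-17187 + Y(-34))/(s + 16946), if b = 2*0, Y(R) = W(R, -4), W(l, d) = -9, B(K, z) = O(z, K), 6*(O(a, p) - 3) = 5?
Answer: -2866/2823 ≈ -1.0152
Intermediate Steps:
O(a, p) = 23/6 (O(a, p) = 3 + (⅙)*5 = 3 + ⅚ = 23/6)
B(K, z) = 23/6
Y(R) = -9
b = 0
s = -8 (s = -8 + (19/(23/6))*0 = -8 + (19*(6/23))*0 = -8 + (114/23)*0 = -8 + 0 = -8)
(-17187 + Y(-34))/(s + 16946) = (-17187 - 9)/(-8 + 16946) = -17196/16938 = -17196*1/16938 = -2866/2823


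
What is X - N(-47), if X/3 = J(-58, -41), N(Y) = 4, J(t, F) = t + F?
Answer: -301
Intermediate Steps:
J(t, F) = F + t
X = -297 (X = 3*(-41 - 58) = 3*(-99) = -297)
X - N(-47) = -297 - 1*4 = -297 - 4 = -301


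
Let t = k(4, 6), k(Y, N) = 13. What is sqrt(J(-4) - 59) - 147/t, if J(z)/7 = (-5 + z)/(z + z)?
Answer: -147/13 + I*sqrt(818)/4 ≈ -11.308 + 7.1502*I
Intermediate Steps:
J(z) = 7*(-5 + z)/(2*z) (J(z) = 7*((-5 + z)/(z + z)) = 7*((-5 + z)/((2*z))) = 7*((-5 + z)*(1/(2*z))) = 7*((-5 + z)/(2*z)) = 7*(-5 + z)/(2*z))
t = 13
sqrt(J(-4) - 59) - 147/t = sqrt((7/2)*(-5 - 4)/(-4) - 59) - 147/13 = sqrt((7/2)*(-1/4)*(-9) - 59) + (1/13)*(-147) = sqrt(63/8 - 59) - 147/13 = sqrt(-409/8) - 147/13 = I*sqrt(818)/4 - 147/13 = -147/13 + I*sqrt(818)/4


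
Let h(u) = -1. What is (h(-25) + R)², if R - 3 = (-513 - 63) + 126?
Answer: 200704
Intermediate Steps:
R = -447 (R = 3 + ((-513 - 63) + 126) = 3 + (-576 + 126) = 3 - 450 = -447)
(h(-25) + R)² = (-1 - 447)² = (-448)² = 200704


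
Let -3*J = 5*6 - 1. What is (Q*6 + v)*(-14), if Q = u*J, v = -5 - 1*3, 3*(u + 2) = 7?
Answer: 1148/3 ≈ 382.67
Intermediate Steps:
u = ⅓ (u = -2 + (⅓)*7 = -2 + 7/3 = ⅓ ≈ 0.33333)
v = -8 (v = -5 - 3 = -8)
J = -29/3 (J = -(5*6 - 1)/3 = -(30 - 1)/3 = -⅓*29 = -29/3 ≈ -9.6667)
Q = -29/9 (Q = (⅓)*(-29/3) = -29/9 ≈ -3.2222)
(Q*6 + v)*(-14) = (-29/9*6 - 8)*(-14) = (-58/3 - 8)*(-14) = -82/3*(-14) = 1148/3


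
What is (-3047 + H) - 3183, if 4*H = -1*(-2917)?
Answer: -22003/4 ≈ -5500.8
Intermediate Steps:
H = 2917/4 (H = (-1*(-2917))/4 = (¼)*2917 = 2917/4 ≈ 729.25)
(-3047 + H) - 3183 = (-3047 + 2917/4) - 3183 = -9271/4 - 3183 = -22003/4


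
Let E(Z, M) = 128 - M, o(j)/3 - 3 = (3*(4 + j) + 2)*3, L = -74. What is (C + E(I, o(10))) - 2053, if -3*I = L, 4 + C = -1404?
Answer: -3738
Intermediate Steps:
C = -1408 (C = -4 - 1404 = -1408)
I = 74/3 (I = -⅓*(-74) = 74/3 ≈ 24.667)
o(j) = 135 + 27*j (o(j) = 9 + 3*((3*(4 + j) + 2)*3) = 9 + 3*(((12 + 3*j) + 2)*3) = 9 + 3*((14 + 3*j)*3) = 9 + 3*(42 + 9*j) = 9 + (126 + 27*j) = 135 + 27*j)
(C + E(I, o(10))) - 2053 = (-1408 + (128 - (135 + 27*10))) - 2053 = (-1408 + (128 - (135 + 270))) - 2053 = (-1408 + (128 - 1*405)) - 2053 = (-1408 + (128 - 405)) - 2053 = (-1408 - 277) - 2053 = -1685 - 2053 = -3738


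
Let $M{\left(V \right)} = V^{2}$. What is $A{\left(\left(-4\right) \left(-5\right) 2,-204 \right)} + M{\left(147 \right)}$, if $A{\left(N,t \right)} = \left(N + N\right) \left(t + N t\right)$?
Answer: $-647511$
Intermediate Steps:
$A{\left(N,t \right)} = 2 N \left(t + N t\right)$
$A{\left(\left(-4\right) \left(-5\right) 2,-204 \right)} + M{\left(147 \right)} = 2 \left(-4\right) \left(-5\right) 2 \left(-204\right) \left(1 + \left(-4\right) \left(-5\right) 2\right) + 147^{2} = 2 \cdot 20 \cdot 2 \left(-204\right) \left(1 + 20 \cdot 2\right) + 21609 = 2 \cdot 40 \left(-204\right) \left(1 + 40\right) + 21609 = 2 \cdot 40 \left(-204\right) 41 + 21609 = -669120 + 21609 = -647511$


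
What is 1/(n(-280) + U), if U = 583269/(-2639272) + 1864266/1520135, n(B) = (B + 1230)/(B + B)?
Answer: -14042174096020/9703744325833 ≈ -1.4471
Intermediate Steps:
n(B) = (1230 + B)/(2*B) (n(B) = (1230 + B)/((2*B)) = (1230 + B)*(1/(2*B)) = (1230 + B)/(2*B))
U = 4033657433037/4012049741720 (U = 583269*(-1/2639272) + 1864266*(1/1520135) = -583269/2639272 + 1864266/1520135 = 4033657433037/4012049741720 ≈ 1.0054)
1/(n(-280) + U) = 1/((½)*(1230 - 280)/(-280) + 4033657433037/4012049741720) = 1/((½)*(-1/280)*950 + 4033657433037/4012049741720) = 1/(-95/56 + 4033657433037/4012049741720) = 1/(-9703744325833/14042174096020) = -14042174096020/9703744325833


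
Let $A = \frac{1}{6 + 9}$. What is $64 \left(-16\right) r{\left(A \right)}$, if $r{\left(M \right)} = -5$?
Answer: $5120$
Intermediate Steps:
$A = \frac{1}{15} \approx 0.066667$
$64 \left(-16\right) r{\left(A \right)} = 64 \left(-16\right) \left(-5\right) = \left(-1024\right) \left(-5\right) = 5120$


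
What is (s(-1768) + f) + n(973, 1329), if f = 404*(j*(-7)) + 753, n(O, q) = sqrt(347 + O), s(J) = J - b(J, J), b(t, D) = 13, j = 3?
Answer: -9512 + 2*sqrt(330) ≈ -9475.7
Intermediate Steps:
s(J) = -13 + J (s(J) = J - 1*13 = J - 13 = -13 + J)
f = -7731 (f = 404*(3*(-7)) + 753 = 404*(-21) + 753 = -8484 + 753 = -7731)
(s(-1768) + f) + n(973, 1329) = ((-13 - 1768) - 7731) + sqrt(347 + 973) = (-1781 - 7731) + sqrt(1320) = -9512 + 2*sqrt(330)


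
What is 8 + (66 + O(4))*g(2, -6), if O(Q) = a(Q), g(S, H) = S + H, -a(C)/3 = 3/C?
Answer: -247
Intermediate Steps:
a(C) = -9/C
g(S, H) = H + S
O(Q) = -9/Q
8 + (66 + O(4))*g(2, -6) = 8 + (66 - 9/4)*(-6 + 2) = 8 + (66 - 9*¼)*(-4) = 8 + (66 - 9/4)*(-4) = 8 + (255/4)*(-4) = 8 - 255 = -247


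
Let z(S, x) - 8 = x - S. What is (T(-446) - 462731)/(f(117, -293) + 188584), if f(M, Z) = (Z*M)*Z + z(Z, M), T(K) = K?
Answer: -463177/10233335 ≈ -0.045262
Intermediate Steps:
z(S, x) = 8 + x - S (z(S, x) = 8 + (x - S) = 8 + x - S)
f(M, Z) = 8 + M - Z + M*Z**2 (f(M, Z) = (Z*M)*Z + (8 + M - Z) = (M*Z)*Z + (8 + M - Z) = M*Z**2 + (8 + M - Z) = 8 + M - Z + M*Z**2)
(T(-446) - 462731)/(f(117, -293) + 188584) = (-446 - 462731)/((8 + 117 - 1*(-293) + 117*(-293)**2) + 188584) = -463177/((8 + 117 + 293 + 117*85849) + 188584) = -463177/((8 + 117 + 293 + 10044333) + 188584) = -463177/(10044751 + 188584) = -463177/10233335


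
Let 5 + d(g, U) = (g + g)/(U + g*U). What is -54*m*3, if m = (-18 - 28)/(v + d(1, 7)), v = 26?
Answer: 13041/37 ≈ 352.46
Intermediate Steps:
d(g, U) = -5 + 2*g/(U + U*g) (d(g, U) = -5 + (g + g)/(U + g*U) = -5 + (2*g)/(U + U*g) = -5 + 2*g/(U + U*g))
m = -161/74 (m = (-18 - 28)/(26 + (-5*7 + 2*1 - 5*7*1)/(7*(1 + 1))) = -46/(26 + (⅐)*(-35 + 2 - 35)/2) = -46/(26 + (⅐)*(½)*(-68)) = -46/(26 - 34/7) = -46/148/7 = -46*7/148 = -161/74 ≈ -2.1757)
-54*m*3 = -54*(-161/74)*3 = (4347/37)*3 = 13041/37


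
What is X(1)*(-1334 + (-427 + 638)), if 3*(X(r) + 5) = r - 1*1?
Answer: 5615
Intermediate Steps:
X(r) = -16/3 + r/3 (X(r) = -5 + (r - 1*1)/3 = -5 + (r - 1)/3 = -5 + (-1 + r)/3 = -5 + (-1/3 + r/3) = -16/3 + r/3)
X(1)*(-1334 + (-427 + 638)) = (-16/3 + (1/3)*1)*(-1334 + (-427 + 638)) = (-16/3 + 1/3)*(-1334 + 211) = -5*(-1123) = 5615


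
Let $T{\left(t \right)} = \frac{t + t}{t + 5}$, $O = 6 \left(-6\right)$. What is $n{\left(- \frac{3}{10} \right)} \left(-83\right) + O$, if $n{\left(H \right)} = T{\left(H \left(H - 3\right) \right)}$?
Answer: $- \frac{37998}{599} \approx -63.436$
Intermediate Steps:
$O = -36$
$T{\left(t \right)} = \frac{2 t}{5 + t}$
$n{\left(H \right)} = \frac{2 H \left(-3 + H\right)}{5 + H \left(-3 + H\right)}$ ($n{\left(H \right)} = \frac{2 H \left(H - 3\right)}{5 + H \left(H - 3\right)} = \frac{2 H \left(-3 + H\right)}{5 + H \left(-3 + H\right)}$)
$n{\left(- \frac{3}{10} \right)} \left(-83\right) + O = \frac{2 \left(- \frac{3}{10}\right) \left(-3 - \frac{3}{10}\right)}{5 + - \frac{3}{10} \left(-3 - \frac{3}{10}\right)} \left(-83\right) - 36 = \frac{2 \left(\left(-3\right) \frac{1}{10}\right) \left(-3 - \frac{3}{10}\right)}{5 + \left(-3\right) \frac{1}{10} \left(-3 - \frac{3}{10}\right)} \left(-83\right) - 36 = 2 \left(- \frac{3}{10}\right) \frac{1}{5 - \frac{3 \left(-3 - \frac{3}{10}\right)}{10}} \left(-3 - \frac{3}{10}\right) \left(-83\right) - 36 = 2 \left(- \frac{3}{10}\right) \frac{1}{5 - - \frac{99}{100}} \left(- \frac{33}{10}\right) \left(-83\right) - 36 = 2 \left(- \frac{3}{10}\right) \frac{1}{5 + \frac{99}{100}} \left(- \frac{33}{10}\right) \left(-83\right) - 36 = 2 \left(- \frac{3}{10}\right) \frac{1}{\frac{599}{100}} \left(- \frac{33}{10}\right) \left(-83\right) - 36 = 2 \left(- \frac{3}{10}\right) \frac{100}{599} \left(- \frac{33}{10}\right) \left(-83\right) - 36 = \frac{198}{599} \left(-83\right) - 36 = - \frac{16434}{599} - 36 = - \frac{37998}{599}$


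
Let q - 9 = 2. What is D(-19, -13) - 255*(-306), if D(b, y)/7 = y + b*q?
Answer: 76476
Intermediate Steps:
q = 11 (q = 9 + 2 = 11)
D(b, y) = 7*y + 77*b (D(b, y) = 7*(y + b*11) = 7*(y + 11*b) = 7*y + 77*b)
D(-19, -13) - 255*(-306) = (7*(-13) + 77*(-19)) - 255*(-306) = (-91 - 1463) + 78030 = -1554 + 78030 = 76476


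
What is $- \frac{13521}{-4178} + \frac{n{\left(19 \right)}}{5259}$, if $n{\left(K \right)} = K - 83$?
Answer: $\frac{70839547}{21972102} \approx 3.2241$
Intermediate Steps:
$n{\left(K \right)} = -83 + K$
$- \frac{13521}{-4178} + \frac{n{\left(19 \right)}}{5259} = - \frac{13521}{-4178} + \frac{-83 + 19}{5259} = \left(-13521\right) \left(- \frac{1}{4178}\right) - \frac{64}{5259} = \frac{13521}{4178} - \frac{64}{5259} = \frac{70839547}{21972102}$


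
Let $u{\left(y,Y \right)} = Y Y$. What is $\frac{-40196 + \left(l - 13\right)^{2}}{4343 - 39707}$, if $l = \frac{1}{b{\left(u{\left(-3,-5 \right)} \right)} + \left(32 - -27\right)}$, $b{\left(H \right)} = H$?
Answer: $\frac{282432695}{249528384} \approx 1.1319$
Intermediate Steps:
$u{\left(y,Y \right)} = Y^{2}$
$l = \frac{1}{84}$ ($l = \frac{1}{\left(-5\right)^{2} + \left(32 - -27\right)} = \frac{1}{25 + \left(32 + 27\right)} = \frac{1}{25 + 59} = \frac{1}{84} \approx 0.011905$)
$\frac{-40196 + \left(l - 13\right)^{2}}{4343 - 39707} = \frac{-40196 + \left(\frac{1}{84} - 13\right)^{2}}{4343 - 39707} = \frac{-40196 + \left(- \frac{1091}{84}\right)^{2}}{-35364} = \left(-40196 + \frac{1190281}{7056}\right) \left(- \frac{1}{35364}\right) = \left(- \frac{282432695}{7056}\right) \left(- \frac{1}{35364}\right) = \frac{282432695}{249528384}$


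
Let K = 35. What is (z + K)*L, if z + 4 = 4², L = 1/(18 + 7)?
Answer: 47/25 ≈ 1.8800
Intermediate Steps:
L = 1/25 ≈ 0.040000
z = 12 (z = -4 + 4² = -4 + 16 = 12)
(z + K)*L = (12 + 35)*(1/25) = 47*(1/25) = 47/25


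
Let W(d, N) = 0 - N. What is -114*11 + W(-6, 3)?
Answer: -1257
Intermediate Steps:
W(d, N) = -N
-114*11 + W(-6, 3) = -114*11 - 1*3 = -1254 - 3 = -1257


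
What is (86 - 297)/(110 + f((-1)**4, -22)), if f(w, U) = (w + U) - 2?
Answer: -211/87 ≈ -2.4253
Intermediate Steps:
f(w, U) = -2 + U + w (f(w, U) = (U + w) - 2 = -2 + U + w)
(86 - 297)/(110 + f((-1)**4, -22)) = (86 - 297)/(110 + (-2 - 22 + (-1)**4)) = -211/(110 + (-2 - 22 + 1)) = -211/(110 - 23) = -211/87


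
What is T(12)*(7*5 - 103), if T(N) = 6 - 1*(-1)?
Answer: -476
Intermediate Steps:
T(N) = 7 (T(N) = 6 + 1 = 7)
T(12)*(7*5 - 103) = 7*(7*5 - 103) = 7*(35 - 103) = 7*(-68) = -476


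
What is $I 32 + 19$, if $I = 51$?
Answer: $1651$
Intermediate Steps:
$I 32 + 19 = 51 \cdot 32 + 19 = 1632 + 19 = 1651$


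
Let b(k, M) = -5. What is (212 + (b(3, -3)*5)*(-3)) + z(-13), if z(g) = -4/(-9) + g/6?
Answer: 5135/18 ≈ 285.28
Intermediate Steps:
z(g) = 4/9 + g/6 (z(g) = -4*(-⅑) + g*(⅙) = 4/9 + g/6)
(212 + (b(3, -3)*5)*(-3)) + z(-13) = (212 - 5*5*(-3)) + (4/9 + (⅙)*(-13)) = (212 - 25*(-3)) + (4/9 - 13/6) = (212 + 75) - 31/18 = 287 - 31/18 = 5135/18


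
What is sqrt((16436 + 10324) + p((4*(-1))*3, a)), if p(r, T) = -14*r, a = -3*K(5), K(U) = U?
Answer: 12*sqrt(187) ≈ 164.10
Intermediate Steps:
a = -15 (a = -3*5 = -15)
sqrt((16436 + 10324) + p((4*(-1))*3, a)) = sqrt((16436 + 10324) - 14*4*(-1)*3) = sqrt(26760 - (-56)*3) = sqrt(26760 - 14*(-12)) = sqrt(26760 + 168) = sqrt(26928) = 12*sqrt(187)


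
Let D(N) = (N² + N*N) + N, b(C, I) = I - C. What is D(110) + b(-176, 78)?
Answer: 24564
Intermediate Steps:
D(N) = N + 2*N² (D(N) = (N² + N²) + N = 2*N² + N = N + 2*N²)
D(110) + b(-176, 78) = 110*(1 + 2*110) + (78 - 1*(-176)) = 110*(1 + 220) + (78 + 176) = 110*221 + 254 = 24310 + 254 = 24564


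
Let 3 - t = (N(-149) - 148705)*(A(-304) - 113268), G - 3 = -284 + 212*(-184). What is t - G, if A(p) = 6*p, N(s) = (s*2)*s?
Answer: -12004401584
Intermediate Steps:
N(s) = 2*s² (N(s) = (2*s)*s = 2*s²)
G = -39289 (G = 3 + (-284 + 212*(-184)) = 3 + (-284 - 39008) = 3 - 39292 = -39289)
t = -12004440873 (t = 3 - (2*(-149)² - 148705)*(6*(-304) - 113268) = 3 - (2*22201 - 148705)*(-1824 - 113268) = 3 - (44402 - 148705)*(-115092) = 3 - (-104303)*(-115092) = 3 - 1*12004440876 = 3 - 12004440876 = -12004440873)
t - G = -12004440873 - 1*(-39289) = -12004440873 + 39289 = -12004401584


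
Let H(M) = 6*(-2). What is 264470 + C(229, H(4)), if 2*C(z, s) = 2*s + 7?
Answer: 528923/2 ≈ 2.6446e+5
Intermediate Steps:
H(M) = -12
C(z, s) = 7/2 + s (C(z, s) = (2*s + 7)/2 = (7 + 2*s)/2 = 7/2 + s)
264470 + C(229, H(4)) = 264470 + (7/2 - 12) = 264470 - 17/2 = 528923/2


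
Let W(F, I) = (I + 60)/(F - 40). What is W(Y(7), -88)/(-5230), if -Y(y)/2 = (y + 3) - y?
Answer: -7/60145 ≈ -0.00011639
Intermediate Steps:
Y(y) = -6 (Y(y) = -2*((y + 3) - y) = -2*((3 + y) - y) = -2*3 = -6)
W(F, I) = (60 + I)/(-40 + F)
W(Y(7), -88)/(-5230) = ((60 - 88)/(-40 - 6))/(-5230) = (-28/(-46))*(-1/5230) = -1/46*(-28)*(-1/5230) = (14/23)*(-1/5230) = -7/60145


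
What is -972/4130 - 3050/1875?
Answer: -57676/30975 ≈ -1.8620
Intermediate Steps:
-972/4130 - 3050/1875 = -972*1/4130 - 3050*1/1875 = -486/2065 - 122/75 = -57676/30975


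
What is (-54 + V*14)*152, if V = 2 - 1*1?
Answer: -6080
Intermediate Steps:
V = 1 (V = 2 - 1 = 1)
(-54 + V*14)*152 = (-54 + 1*14)*152 = (-54 + 14)*152 = -40*152 = -6080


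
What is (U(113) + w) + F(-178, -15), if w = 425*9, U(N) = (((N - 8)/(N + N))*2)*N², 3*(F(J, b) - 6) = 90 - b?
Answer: 15731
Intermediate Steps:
F(J, b) = 36 - b/3 (F(J, b) = 6 + (90 - b)/3 = 6 + (30 - b/3) = 36 - b/3)
U(N) = N*(-8 + N) (U(N) = (((-8 + N)/((2*N)))*2)*N² = (((-8 + N)*(1/(2*N)))*2)*N² = (((-8 + N)/(2*N))*2)*N² = ((-8 + N)/N)*N² = N*(-8 + N))
w = 3825
(U(113) + w) + F(-178, -15) = (113*(-8 + 113) + 3825) + (36 - ⅓*(-15)) = (113*105 + 3825) + (36 + 5) = (11865 + 3825) + 41 = 15690 + 41 = 15731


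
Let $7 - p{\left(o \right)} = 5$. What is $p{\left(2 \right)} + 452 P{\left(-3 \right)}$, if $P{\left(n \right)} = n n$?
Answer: $4070$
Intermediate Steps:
$p{\left(o \right)} = 2$ ($p{\left(o \right)} = 7 - 5 = 2$)
$P{\left(n \right)} = n^{2}$
$p{\left(2 \right)} + 452 P{\left(-3 \right)} = 2 + 452 \left(-3\right)^{2} = 2 + 452 \cdot 9 = 2 + 4068 = 4070$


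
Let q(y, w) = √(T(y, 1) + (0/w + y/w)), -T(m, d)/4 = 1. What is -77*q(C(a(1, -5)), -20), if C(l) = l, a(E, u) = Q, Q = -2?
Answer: -77*I*√390/10 ≈ -152.06*I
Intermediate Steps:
T(m, d) = -4 (T(m, d) = -4*1 = -4)
a(E, u) = -2
q(y, w) = √(-4 + y/w) (q(y, w) = √(-4 + (0/w + y/w)) = √(-4 + (0 + y/w)) = √(-4 + y/w))
-77*q(C(a(1, -5)), -20) = -77*√(-4 - 2/(-20)) = -77*√(-4 - 2*(-1/20)) = -77*√(-4 + ⅒) = -77*I*√390/10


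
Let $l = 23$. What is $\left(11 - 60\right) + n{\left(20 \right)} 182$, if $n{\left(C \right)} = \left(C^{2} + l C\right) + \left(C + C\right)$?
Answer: $163751$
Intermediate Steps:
$n{\left(C \right)} = C^{2} + 25 C$ ($n{\left(C \right)} = \left(C^{2} + 23 C\right) + \left(C + C\right) = \left(C^{2} + 23 C\right) + 2 C = C^{2} + 25 C$)
$\left(11 - 60\right) + n{\left(20 \right)} 182 = \left(11 - 60\right) + 20 \left(25 + 20\right) 182 = \left(11 - 60\right) + 20 \cdot 45 \cdot 182 = -49 + 900 \cdot 182 = -49 + 163800 = 163751$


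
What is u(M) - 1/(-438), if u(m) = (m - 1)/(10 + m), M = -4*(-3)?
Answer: 110/219 ≈ 0.50228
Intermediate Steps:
M = 12
u(m) = (-1 + m)/(10 + m)
u(M) - 1/(-438) = (-1 + 12)/(10 + 12) - 1/(-438) = 11/22 - 1*(-1/438) = (1/22)*11 + 1/438 = ½ + 1/438 = 110/219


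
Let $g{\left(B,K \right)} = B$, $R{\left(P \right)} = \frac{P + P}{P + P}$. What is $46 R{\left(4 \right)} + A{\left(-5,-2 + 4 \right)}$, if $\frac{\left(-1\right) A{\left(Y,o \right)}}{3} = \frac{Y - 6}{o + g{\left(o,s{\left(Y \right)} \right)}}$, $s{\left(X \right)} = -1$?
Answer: $\frac{217}{4} \approx 54.25$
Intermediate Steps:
$R{\left(P \right)} = 1$ ($R{\left(P \right)} = \frac{2 P}{2 P} = 2 P \frac{1}{2 P} = 1$)
$A{\left(Y,o \right)} = - \frac{3 \left(-6 + Y\right)}{2 o}$ ($A{\left(Y,o \right)} = - 3 \frac{Y - 6}{o + o} = - 3 \frac{-6 + Y}{2 o} = - \frac{3 \left(-6 + Y\right)}{2 o}$)
$46 R{\left(4 \right)} + A{\left(-5,-2 + 4 \right)} = 46 \cdot 1 + \frac{3 \left(6 - -5\right)}{2 \left(-2 + 4\right)} = 46 + \frac{3 \left(6 + 5\right)}{2 \cdot 2} = 46 + \frac{3}{2} \cdot \frac{1}{2} \cdot 11 = 46 + \frac{33}{4} = \frac{217}{4}$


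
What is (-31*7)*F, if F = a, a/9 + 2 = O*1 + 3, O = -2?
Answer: 1953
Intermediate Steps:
a = -9 (a = -18 + 9*(-2*1 + 3) = -18 + 9*(-2 + 3) = -18 + 9*1 = -18 + 9 = -9)
F = -9
(-31*7)*F = -31*7*(-9) = -217*(-9) = 1953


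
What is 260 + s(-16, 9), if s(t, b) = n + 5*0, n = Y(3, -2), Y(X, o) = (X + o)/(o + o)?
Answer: 1039/4 ≈ 259.75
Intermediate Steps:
Y(X, o) = (X + o)/(2*o) (Y(X, o) = (X + o)/((2*o)) = (X + o)*(1/(2*o)) = (X + o)/(2*o))
n = -¼ (n = (½)*(3 - 2)/(-2) = (½)*(-½)*1 = -¼ ≈ -0.25000)
s(t, b) = -¼ (s(t, b) = -¼ + 5*0 = -¼ + 0 = -¼)
260 + s(-16, 9) = 260 - ¼ = 1039/4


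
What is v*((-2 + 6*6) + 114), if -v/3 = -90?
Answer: 39960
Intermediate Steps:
v = 270 (v = -3*(-90) = 270)
v*((-2 + 6*6) + 114) = 270*((-2 + 6*6) + 114) = 270*((-2 + 36) + 114) = 270*(34 + 114) = 270*148 = 39960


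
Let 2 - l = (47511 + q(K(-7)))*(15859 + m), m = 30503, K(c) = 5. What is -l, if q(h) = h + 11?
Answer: 2203446772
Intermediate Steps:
q(h) = 11 + h
l = -2203446772 (l = 2 - (47511 + (11 + 5))*(15859 + 30503) = 2 - (47511 + 16)*46362 = 2 - 47527*46362 = 2 - 1*2203446774 = 2 - 2203446774 = -2203446772)
-l = -1*(-2203446772) = 2203446772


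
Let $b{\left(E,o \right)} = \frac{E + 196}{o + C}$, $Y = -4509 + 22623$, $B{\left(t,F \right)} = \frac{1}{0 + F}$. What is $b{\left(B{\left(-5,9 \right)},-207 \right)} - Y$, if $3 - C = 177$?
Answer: $- \frac{62114671}{3429} \approx -18115.0$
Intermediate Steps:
$B{\left(t,F \right)} = \frac{1}{F}$
$Y = 18114$
$C = -174$ ($C = 3 - 177 = -174$)
$b{\left(E,o \right)} = \frac{196 + E}{-174 + o}$ ($b{\left(E,o \right)} = \frac{E + 196}{o - 174} = \frac{196 + E}{-174 + o}$)
$b{\left(B{\left(-5,9 \right)},-207 \right)} - Y = \frac{196 + \frac{1}{9}}{-174 - 207} - 18114 = \frac{196 + \frac{1}{9}}{-381} - 18114 = \left(- \frac{1}{381}\right) \frac{1765}{9} - 18114 = - \frac{1765}{3429} - 18114 = - \frac{62114671}{3429}$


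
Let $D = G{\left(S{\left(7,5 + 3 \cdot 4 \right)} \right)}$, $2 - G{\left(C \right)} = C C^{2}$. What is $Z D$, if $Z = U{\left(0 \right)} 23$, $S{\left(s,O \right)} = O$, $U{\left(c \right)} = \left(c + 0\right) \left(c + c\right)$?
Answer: $0$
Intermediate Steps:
$U{\left(c \right)} = 2 c^{2}$ ($U{\left(c \right)} = c 2 c = 2 c^{2}$)
$G{\left(C \right)} = 2 - C^{3}$ ($G{\left(C \right)} = 2 - C C^{2} = 2 - C^{3}$)
$D = -4911$ ($D = 2 - \left(5 + 3 \cdot 4\right)^{3} = 2 - \left(5 + 12\right)^{3} = 2 - 17^{3} = 2 - 4913 = -4911$)
$Z = 0$ ($Z = 2 \cdot 0^{2} \cdot 23 = 2 \cdot 0 \cdot 23 = 0 \cdot 23 = 0$)
$Z D = 0 \left(-4911\right) = 0$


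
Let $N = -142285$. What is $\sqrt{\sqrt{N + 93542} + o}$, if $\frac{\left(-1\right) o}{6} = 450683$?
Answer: $\sqrt{-2704098 + i \sqrt{48743}} \approx 0.067 + 1644.4 i$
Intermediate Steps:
$o = -2704098$ ($o = \left(-6\right) 450683 = -2704098$)
$\sqrt{\sqrt{N + 93542} + o} = \sqrt{\sqrt{-142285 + 93542} - 2704098} = \sqrt{\sqrt{-48743} - 2704098} = \sqrt{i \sqrt{48743} - 2704098} = \sqrt{-2704098 + i \sqrt{48743}}$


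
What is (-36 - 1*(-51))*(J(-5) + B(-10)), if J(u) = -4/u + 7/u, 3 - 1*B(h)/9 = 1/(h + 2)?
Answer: 3303/8 ≈ 412.88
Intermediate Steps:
B(h) = 27 - 9/(2 + h) (B(h) = 27 - 9/(h + 2) = 27 - 9/(2 + h))
J(u) = 3/u
(-36 - 1*(-51))*(J(-5) + B(-10)) = (-36 - 1*(-51))*(3/(-5) + 9*(5 + 3*(-10))/(2 - 10)) = (-36 + 51)*(3*(-⅕) + 9*(5 - 30)/(-8)) = 15*(-⅗ + 9*(-⅛)*(-25)) = 15*(-⅗ + 225/8) = 15*(1101/40) = 3303/8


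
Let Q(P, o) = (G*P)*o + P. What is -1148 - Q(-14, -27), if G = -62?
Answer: 22302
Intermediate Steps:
Q(P, o) = P - 62*P*o (Q(P, o) = (-62*P)*o + P = -62*P*o + P = P - 62*P*o)
-1148 - Q(-14, -27) = -1148 - (-14)*(1 - 62*(-27)) = -1148 - (-14)*(1 + 1674) = -1148 - (-14)*1675 = -1148 - 1*(-23450) = -1148 + 23450 = 22302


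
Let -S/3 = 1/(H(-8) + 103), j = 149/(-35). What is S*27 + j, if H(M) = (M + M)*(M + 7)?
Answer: -2938/595 ≈ -4.9378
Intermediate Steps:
j = -149/35 (j = 149*(-1/35) = -149/35 ≈ -4.2571)
H(M) = 2*M*(7 + M) (H(M) = (2*M)*(7 + M) = 2*M*(7 + M))
S = -3/119 (S = -3/(2*(-8)*(7 - 8) + 103) = -3/(2*(-8)*(-1) + 103) = -3/(16 + 103) = -3/119 ≈ -0.025210)
S*27 + j = -3/119*27 - 149/35 = -81/119 - 149/35 = -2938/595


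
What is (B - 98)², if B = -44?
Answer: 20164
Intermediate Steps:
(B - 98)² = (-44 - 98)² = (-142)² = 20164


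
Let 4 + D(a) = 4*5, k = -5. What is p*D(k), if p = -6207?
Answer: -99312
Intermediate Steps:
D(a) = 16 (D(a) = -4 + 4*5 = -4 + 20 = 16)
p*D(k) = -6207*16 = -99312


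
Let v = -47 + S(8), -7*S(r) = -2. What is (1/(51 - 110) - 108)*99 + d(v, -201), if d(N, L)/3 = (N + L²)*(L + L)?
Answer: -20103998409/413 ≈ -4.8678e+7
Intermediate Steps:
S(r) = 2/7 (S(r) = -⅐*(-2) = 2/7)
v = -327/7 (v = -47 + 2/7 = -327/7 ≈ -46.714)
d(N, L) = 6*L*(N + L²) (d(N, L) = 3*((N + L²)*(L + L)) = 3*((N + L²)*(2*L)) = 3*(2*L*(N + L²)) = 6*L*(N + L²))
(1/(51 - 110) - 108)*99 + d(v, -201) = (1/(51 - 110) - 108)*99 + 6*(-201)*(-327/7 + (-201)²) = (1/(-59) - 108)*99 + 6*(-201)*(-327/7 + 40401) = (-1/59 - 108)*99 + 6*(-201)*(282480/7) = -6373/59*99 - 340670880/7 = -630927/59 - 340670880/7 = -20103998409/413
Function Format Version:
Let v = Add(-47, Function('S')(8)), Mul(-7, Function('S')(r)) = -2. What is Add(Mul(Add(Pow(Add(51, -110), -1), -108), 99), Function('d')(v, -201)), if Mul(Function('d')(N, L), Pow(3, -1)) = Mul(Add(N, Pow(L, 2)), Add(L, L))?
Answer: Rational(-20103998409, 413) ≈ -4.8678e+7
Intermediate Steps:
Function('S')(r) = Rational(2, 7) (Function('S')(r) = Mul(Rational(-1, 7), -2) = Rational(2, 7))
v = Rational(-327, 7) (v = Add(-47, Rational(2, 7)) = Rational(-327, 7) ≈ -46.714)
Function('d')(N, L) = Mul(6, L, Add(N, Pow(L, 2))) (Function('d')(N, L) = Mul(3, Mul(Add(N, Pow(L, 2)), Add(L, L))) = Mul(3, Mul(Add(N, Pow(L, 2)), Mul(2, L))) = Mul(3, Mul(2, L, Add(N, Pow(L, 2)))) = Mul(6, L, Add(N, Pow(L, 2))))
Add(Mul(Add(Pow(Add(51, -110), -1), -108), 99), Function('d')(v, -201)) = Add(Mul(Add(Pow(Add(51, -110), -1), -108), 99), Mul(6, -201, Add(Rational(-327, 7), Pow(-201, 2)))) = Add(Mul(Add(Pow(-59, -1), -108), 99), Mul(6, -201, Add(Rational(-327, 7), 40401))) = Add(Mul(Add(Rational(-1, 59), -108), 99), Mul(6, -201, Rational(282480, 7))) = Add(Mul(Rational(-6373, 59), 99), Rational(-340670880, 7)) = Add(Rational(-630927, 59), Rational(-340670880, 7)) = Rational(-20103998409, 413)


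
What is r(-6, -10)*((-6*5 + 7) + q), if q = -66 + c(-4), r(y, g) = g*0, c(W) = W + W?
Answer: 0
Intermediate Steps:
c(W) = 2*W
r(y, g) = 0
q = -74 (q = -66 + 2*(-4) = -66 - 8 = -74)
r(-6, -10)*((-6*5 + 7) + q) = 0*((-6*5 + 7) - 74) = 0*((-30 + 7) - 74) = 0*(-23 - 74) = 0*(-97) = 0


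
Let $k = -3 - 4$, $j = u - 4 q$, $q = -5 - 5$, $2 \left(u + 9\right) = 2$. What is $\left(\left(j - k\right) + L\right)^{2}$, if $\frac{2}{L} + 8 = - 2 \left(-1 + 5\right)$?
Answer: $\frac{96721}{64} \approx 1511.3$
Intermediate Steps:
$u = -8$ ($u = -9 + \frac{1}{2} \cdot 2 = -9 + 1 = -8$)
$q = -10$
$j = 32$ ($j = -8 - -40 = -8 + 40 = 32$)
$k = -7$
$L = - \frac{1}{8}$ ($L = \frac{2}{-8 - 2 \left(-1 + 5\right)} = \frac{2}{-8 - 8} = \frac{2}{-16} = 2 \left(- \frac{1}{16}\right) = - \frac{1}{8} \approx -0.125$)
$\left(\left(j - k\right) + L\right)^{2} = \left(\left(32 - -7\right) - \frac{1}{8}\right)^{2} = \left(\left(32 + 7\right) - \frac{1}{8}\right)^{2} = \left(39 - \frac{1}{8}\right)^{2} = \left(\frac{311}{8}\right)^{2} = \frac{96721}{64}$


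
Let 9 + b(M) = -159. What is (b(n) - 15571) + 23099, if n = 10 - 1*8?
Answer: 7360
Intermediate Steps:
n = 2 (n = 10 - 8 = 2)
b(M) = -168 (b(M) = -9 - 159 = -168)
(b(n) - 15571) + 23099 = (-168 - 15571) + 23099 = -15739 + 23099 = 7360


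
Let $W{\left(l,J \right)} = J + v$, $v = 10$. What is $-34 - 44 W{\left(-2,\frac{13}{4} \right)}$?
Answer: $-617$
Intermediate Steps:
$W{\left(l,J \right)} = 10 + J$ ($W{\left(l,J \right)} = J + 10 = 10 + J$)
$-34 - 44 W{\left(-2,\frac{13}{4} \right)} = -34 - 44 \left(10 + \frac{13}{4}\right) = -34 - 583 = -617$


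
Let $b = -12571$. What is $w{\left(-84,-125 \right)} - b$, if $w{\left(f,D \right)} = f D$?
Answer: $23071$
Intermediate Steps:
$w{\left(f,D \right)} = D f$
$w{\left(-84,-125 \right)} - b = \left(-125\right) \left(-84\right) - -12571 = 10500 + 12571 = 23071$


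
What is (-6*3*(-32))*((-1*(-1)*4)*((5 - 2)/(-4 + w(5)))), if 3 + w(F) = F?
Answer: -3456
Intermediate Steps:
w(F) = -3 + F
(-6*3*(-32))*((-1*(-1)*4)*((5 - 2)/(-4 + w(5)))) = (-6*3*(-32))*((-1*(-1)*4)*((5 - 2)/(-4 + (-3 + 5)))) = (-18*(-32))*((1*4)*(3/(-4 + 2))) = 576*(4*(3/(-2))) = 576*(4*(3*(-½))) = 576*(4*(-3/2)) = 576*(-6) = -3456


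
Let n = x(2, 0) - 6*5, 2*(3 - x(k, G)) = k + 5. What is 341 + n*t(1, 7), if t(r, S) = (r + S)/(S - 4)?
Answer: 779/3 ≈ 259.67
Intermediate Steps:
x(k, G) = ½ - k/2 (x(k, G) = 3 - (k + 5)/2 = 3 - (5 + k)/2 = 3 + (-5/2 - k/2) = ½ - k/2)
t(r, S) = (S + r)/(-4 + S)
n = -61/2 (n = (½ - ½*2) - 6*5 = (½ - 1) - 30 = -½ - 30 = -61/2 ≈ -30.500)
341 + n*t(1, 7) = 341 - 61*(7 + 1)/(2*(-4 + 7)) = 341 - 61*8/(2*3) = 341 - 61*8/6 = 341 - 61/2*8/3 = 341 - 244/3 = 779/3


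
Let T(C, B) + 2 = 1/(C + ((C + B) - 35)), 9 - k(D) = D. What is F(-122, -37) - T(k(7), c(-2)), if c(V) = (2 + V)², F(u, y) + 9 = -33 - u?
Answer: 2543/31 ≈ 82.032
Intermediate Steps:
F(u, y) = -42 - u (F(u, y) = -9 + (-33 - u) = -42 - u)
k(D) = 9 - D
T(C, B) = -2 + 1/(-35 + B + 2*C) (T(C, B) = -2 + 1/(C + ((C + B) - 35)) = -2 + 1/(C + ((B + C) - 35)) = -2 + 1/(C + (-35 + B + C)) = -2 + 1/(-35 + B + 2*C))
F(-122, -37) - T(k(7), c(-2)) = (-42 - 1*(-122)) - (71 - 4*(9 - 1*7) - 2*(2 - 2)²)/(-35 + (2 - 2)² + 2*(9 - 1*7)) = (-42 + 122) - (71 - 4*(9 - 7) - 2*0²)/(-35 + 0² + 2*(9 - 7)) = 80 - (71 - 4*2 - 2*0)/(-35 + 0 + 2*2) = 80 - (71 - 8 + 0)/(-35 + 0 + 4) = 80 - 63/(-31) = 80 - (-1)*63/31 = 80 - 1*(-63/31) = 80 + 63/31 = 2543/31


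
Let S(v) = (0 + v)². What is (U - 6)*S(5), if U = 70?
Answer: 1600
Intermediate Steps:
S(v) = v²
(U - 6)*S(5) = (70 - 6)*5² = 64*25 = 1600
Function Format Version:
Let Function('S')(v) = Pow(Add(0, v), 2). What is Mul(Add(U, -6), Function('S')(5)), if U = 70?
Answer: 1600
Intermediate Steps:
Function('S')(v) = Pow(v, 2)
Mul(Add(U, -6), Function('S')(5)) = Mul(Add(70, -6), Pow(5, 2)) = Mul(64, 25) = 1600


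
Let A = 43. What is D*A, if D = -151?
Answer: -6493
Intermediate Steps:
D*A = -151*43 = -6493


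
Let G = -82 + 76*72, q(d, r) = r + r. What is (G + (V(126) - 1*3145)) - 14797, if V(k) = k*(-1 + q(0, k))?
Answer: 19074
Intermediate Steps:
q(d, r) = 2*r
V(k) = k*(-1 + 2*k)
G = 5390 (G = -82 + 5472 = 5390)
(G + (V(126) - 1*3145)) - 14797 = (5390 + (126*(-1 + 2*126) - 1*3145)) - 14797 = (5390 + (126*(-1 + 252) - 3145)) - 14797 = (5390 + (126*251 - 3145)) - 14797 = (5390 + (31626 - 3145)) - 14797 = (5390 + 28481) - 14797 = 33871 - 14797 = 19074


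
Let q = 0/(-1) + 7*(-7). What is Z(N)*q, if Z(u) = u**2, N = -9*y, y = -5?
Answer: -99225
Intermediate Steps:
N = 45 (N = -9*(-5) = 45)
q = -49 (q = 0*(-1) - 49 = 0 - 49 = -49)
Z(N)*q = 45**2*(-49) = 2025*(-49) = -99225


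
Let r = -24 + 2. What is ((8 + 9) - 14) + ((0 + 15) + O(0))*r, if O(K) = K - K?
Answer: -327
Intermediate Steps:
O(K) = 0
r = -22
((8 + 9) - 14) + ((0 + 15) + O(0))*r = ((8 + 9) - 14) + ((0 + 15) + 0)*(-22) = (17 - 14) + (15 + 0)*(-22) = 3 + 15*(-22) = 3 - 330 = -327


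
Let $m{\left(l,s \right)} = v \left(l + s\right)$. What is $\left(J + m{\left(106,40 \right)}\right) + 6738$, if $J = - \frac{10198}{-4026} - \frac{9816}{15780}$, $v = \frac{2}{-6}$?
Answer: $\frac{17712359371}{2647095} \approx 6691.2$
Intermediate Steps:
$v = - \frac{1}{3}$ ($v = 2 \left(- \frac{1}{6}\right) = - \frac{1}{3} \approx -0.33333$)
$m{\left(l,s \right)} = - \frac{l}{3} - \frac{s}{3}$ ($m{\left(l,s \right)} = - \frac{l + s}{3} = - \frac{l}{3} - \frac{s}{3}$)
$J = \frac{5058551}{2647095}$ ($J = \left(-10198\right) \left(- \frac{1}{4026}\right) - \frac{818}{1315} = \frac{5099}{2013} - \frac{818}{1315} = \frac{5058551}{2647095} \approx 1.911$)
$\left(J + m{\left(106,40 \right)}\right) + 6738 = \left(\frac{5058551}{2647095} - \frac{146}{3}\right) + 6738 = - \frac{123766739}{2647095} + 6738 = \frac{17712359371}{2647095}$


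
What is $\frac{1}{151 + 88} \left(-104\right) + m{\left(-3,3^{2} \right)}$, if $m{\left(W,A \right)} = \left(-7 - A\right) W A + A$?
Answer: $\frac{105295}{239} \approx 440.56$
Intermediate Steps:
$m{\left(W,A \right)} = A + A W \left(-7 - A\right)$ ($m{\left(W,A \right)} = W \left(-7 - A\right) A + A = A W \left(-7 - A\right) + A = A + A W \left(-7 - A\right)$)
$\frac{1}{151 + 88} \left(-104\right) + m{\left(-3,3^{2} \right)} = \frac{1}{151 + 88} \left(-104\right) + 3^{2} \left(1 - -21 - 3^{2} \left(-3\right)\right) = \frac{1}{239} \left(-104\right) + 9 \left(1 + 21 - 9 \left(-3\right)\right) = \frac{1}{239} \left(-104\right) + 9 \left(1 + 21 + 27\right) = - \frac{104}{239} + 9 \cdot 49 = - \frac{104}{239} + 441 = \frac{105295}{239}$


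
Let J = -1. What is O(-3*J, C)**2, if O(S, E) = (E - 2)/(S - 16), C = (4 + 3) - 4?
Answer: 1/169 ≈ 0.0059172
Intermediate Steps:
C = 3 (C = 7 - 4 = 3)
O(S, E) = (-2 + E)/(-16 + S)
O(-3*J, C)**2 = ((-2 + 3)/(-16 - 3*(-1)))**2 = (1/(-16 + 3))**2 = (1/(-13))**2 = (-1/13*1)**2 = (-1/13)**2 = 1/169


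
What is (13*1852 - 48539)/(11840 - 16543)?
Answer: 24463/4703 ≈ 5.2016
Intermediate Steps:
(13*1852 - 48539)/(11840 - 16543) = (24076 - 48539)/(-4703) = -24463*(-1/4703) = 24463/4703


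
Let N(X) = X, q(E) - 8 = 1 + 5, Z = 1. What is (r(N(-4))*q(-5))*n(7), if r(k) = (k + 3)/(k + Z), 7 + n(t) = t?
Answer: 0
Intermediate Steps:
n(t) = -7 + t
q(E) = 14 (q(E) = 8 + (1 + 5) = 8 + 6 = 14)
r(k) = (3 + k)/(1 + k) (r(k) = (k + 3)/(k + 1) = (3 + k)/(1 + k))
(r(N(-4))*q(-5))*n(7) = (((3 - 4)/(1 - 4))*14)*(-7 + 7) = ((-1/(-3))*14)*0 = (-⅓*(-1)*14)*0 = ((⅓)*14)*0 = (14/3)*0 = 0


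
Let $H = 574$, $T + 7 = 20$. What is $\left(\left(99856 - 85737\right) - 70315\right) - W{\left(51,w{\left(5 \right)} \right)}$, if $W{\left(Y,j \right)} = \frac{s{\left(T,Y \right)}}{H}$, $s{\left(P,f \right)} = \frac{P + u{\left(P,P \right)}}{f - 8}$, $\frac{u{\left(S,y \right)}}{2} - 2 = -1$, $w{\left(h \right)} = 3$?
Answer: $- \frac{1387029687}{24682} \approx -56196.0$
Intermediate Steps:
$T = 13$ ($T = -7 + 20 = 13$)
$u{\left(S,y \right)} = 2$ ($u{\left(S,y \right)} = 4 + 2 \left(-1\right) = 4 - 2 = 2$)
$s{\left(P,f \right)} = \frac{2 + P}{-8 + f}$ ($s{\left(P,f \right)} = \frac{P + 2}{f - 8} = \frac{2 + P}{-8 + f}$)
$W{\left(Y,j \right)} = \frac{15}{574 \left(-8 + Y\right)}$ ($W{\left(Y,j \right)} = \frac{\frac{1}{-8 + Y} \left(2 + 13\right)}{574} = \frac{1}{-8 + Y} 15 \cdot \frac{1}{574} = \frac{15}{-8 + Y} \frac{1}{574} = \frac{15}{574 \left(-8 + Y\right)}$)
$\left(\left(99856 - 85737\right) - 70315\right) - W{\left(51,w{\left(5 \right)} \right)} = \left(\left(99856 - 85737\right) - 70315\right) - \frac{15}{574 \left(-8 + 51\right)} = \left(14119 - 70315\right) - \frac{15}{574 \cdot 43} = -56196 - \frac{15}{574} \cdot \frac{1}{43} = -56196 - \frac{15}{24682} = - \frac{1387029687}{24682}$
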